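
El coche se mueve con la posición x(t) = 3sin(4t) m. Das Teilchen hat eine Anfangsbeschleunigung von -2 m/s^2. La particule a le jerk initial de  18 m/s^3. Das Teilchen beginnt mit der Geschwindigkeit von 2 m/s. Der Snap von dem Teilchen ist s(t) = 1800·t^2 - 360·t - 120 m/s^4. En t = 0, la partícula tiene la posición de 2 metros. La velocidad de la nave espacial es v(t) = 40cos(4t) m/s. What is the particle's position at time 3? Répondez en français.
Nous devons intégrer notre équation du snap s(t) = 1800·t^2 - 360·t - 120 4 fois. En prenant ∫s(t)dt et en appliquant j(0) = 18, nous trouvons j(t) = 600·t^3 - 180·t^2 - 120·t + 18. En prenant ∫j(t)dt et en appliquant a(0) = -2, nous trouvons a(t) = 150·t^4 - 60·t^3 - 60·t^2 + 18·t - 2. L'intégrale de l'accélération est la vitesse. En utilisant v(0) = 2, nous obtenons v(t) = 30·t^5 - 15·t^4 - 20·t^3 + 9·t^2 - 2·t + 2. La primitive de la vitesse, avec x(0) = 2, donne la position: x(t) = 5·t^6 - 3·t^5 - 5·t^4 + 3·t^3 - t^2 + 2·t + 2. Nous avons la position x(t) = 5·t^6 - 3·t^5 - 5·t^4 + 3·t^3 - t^2 + 2·t + 2. En substituant t = 3: x(3) = 2591.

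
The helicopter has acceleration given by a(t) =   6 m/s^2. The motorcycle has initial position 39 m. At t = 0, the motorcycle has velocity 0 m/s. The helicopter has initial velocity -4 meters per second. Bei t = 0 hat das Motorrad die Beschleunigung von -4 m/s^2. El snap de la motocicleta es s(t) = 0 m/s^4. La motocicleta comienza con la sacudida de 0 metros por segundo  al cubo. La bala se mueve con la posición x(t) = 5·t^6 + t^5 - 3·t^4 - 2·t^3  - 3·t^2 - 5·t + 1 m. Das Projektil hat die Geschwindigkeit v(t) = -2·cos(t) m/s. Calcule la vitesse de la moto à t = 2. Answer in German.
Ausgehend von dem Snap s(t) = 0, nehmen wir 3 Stammfunktionen. Die Stammfunktion von dem Snap ist der Ruck. Mit j(0) = 0 erhalten wir j(t) = 0. Mit ∫j(t)dt und Anwendung von a(0) = -4, finden wir a(t) = -4. Das Integral von der Beschleunigung ist die Geschwindigkeit. Mit v(0) = 0 erhalten wir v(t) = -4·t. Wir haben die Geschwindigkeit v(t) = -4·t. Durch Einsetzen von t = 2: v(2) = -8.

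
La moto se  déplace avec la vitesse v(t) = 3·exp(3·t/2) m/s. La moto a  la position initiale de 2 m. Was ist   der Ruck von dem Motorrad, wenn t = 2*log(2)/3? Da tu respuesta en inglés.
Starting from velocity v(t) = 3·exp(3·t/2), we take 2 derivatives. Differentiating velocity, we get acceleration: a(t) = 9·exp(3·t/2)/2. Differentiating acceleration, we get jerk: j(t) = 27·exp(3·t/2)/4. Using j(t) = 27·exp(3·t/2)/4 and substituting t = 2*log(2)/3, we find j = 27/2.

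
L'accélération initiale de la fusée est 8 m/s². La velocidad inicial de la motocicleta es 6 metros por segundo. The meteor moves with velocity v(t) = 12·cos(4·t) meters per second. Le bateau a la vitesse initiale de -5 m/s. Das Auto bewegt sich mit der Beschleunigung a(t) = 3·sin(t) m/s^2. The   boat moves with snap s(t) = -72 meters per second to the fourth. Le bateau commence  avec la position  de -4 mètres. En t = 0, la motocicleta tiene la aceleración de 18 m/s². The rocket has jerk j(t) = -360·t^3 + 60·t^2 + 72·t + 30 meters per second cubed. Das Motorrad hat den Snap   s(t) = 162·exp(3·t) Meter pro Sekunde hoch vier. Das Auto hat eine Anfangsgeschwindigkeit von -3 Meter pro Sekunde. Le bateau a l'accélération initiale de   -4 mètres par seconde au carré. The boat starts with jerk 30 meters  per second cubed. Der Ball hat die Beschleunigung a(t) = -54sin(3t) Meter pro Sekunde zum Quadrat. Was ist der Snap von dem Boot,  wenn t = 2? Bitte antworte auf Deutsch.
Mit s(t) = -72 und Einsetzen von t = 2, finden wir s = -72.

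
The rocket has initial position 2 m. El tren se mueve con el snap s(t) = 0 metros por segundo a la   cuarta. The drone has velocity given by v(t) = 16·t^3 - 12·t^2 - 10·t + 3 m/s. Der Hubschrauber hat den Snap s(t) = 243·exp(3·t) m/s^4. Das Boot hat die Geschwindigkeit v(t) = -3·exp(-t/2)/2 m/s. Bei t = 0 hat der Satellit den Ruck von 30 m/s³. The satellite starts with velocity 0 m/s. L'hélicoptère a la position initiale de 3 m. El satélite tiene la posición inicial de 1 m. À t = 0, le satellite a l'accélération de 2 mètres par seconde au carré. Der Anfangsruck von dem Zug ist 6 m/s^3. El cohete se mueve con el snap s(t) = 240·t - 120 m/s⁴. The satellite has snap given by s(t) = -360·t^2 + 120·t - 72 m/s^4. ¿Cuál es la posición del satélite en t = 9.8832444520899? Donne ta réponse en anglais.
We need to integrate our snap equation s(t) = -360·t^2 + 120·t - 72 4 times. Finding the integral of s(t) and using j(0) = 30: j(t) = -120·t^3 + 60·t^2 - 72·t + 30. Taking ∫j(t)dt and applying a(0) = 2, we find a(t) = -30·t^4 + 20·t^3 - 36·t^2 + 30·t + 2. The antiderivative of acceleration, with v(0) = 0, gives velocity: v(t) = t·(-6·t^4 + 5·t^3 - 12·t^2 + 15·t + 2). Taking ∫v(t)dt and applying x(0) = 1, we find x(t) = -t^6 + t^5 - 3·t^4 + 5·t^3 + t^2 + 1. From the given position equation x(t) = -t^6 + t^5 - 3·t^4 + 5·t^3 + t^2 + 1, we substitute t = 9.8832444520899 to get x = -861360.634947199.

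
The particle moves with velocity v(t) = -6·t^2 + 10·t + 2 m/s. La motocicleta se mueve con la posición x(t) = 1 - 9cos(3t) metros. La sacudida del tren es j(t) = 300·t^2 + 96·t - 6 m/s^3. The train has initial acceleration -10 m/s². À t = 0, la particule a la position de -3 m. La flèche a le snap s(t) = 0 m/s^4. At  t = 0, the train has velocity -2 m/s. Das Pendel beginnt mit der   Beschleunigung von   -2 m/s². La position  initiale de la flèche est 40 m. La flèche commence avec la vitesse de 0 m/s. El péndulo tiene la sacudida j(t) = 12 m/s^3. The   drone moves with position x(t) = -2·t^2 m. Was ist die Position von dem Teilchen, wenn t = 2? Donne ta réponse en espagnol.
Partiendo de la velocidad v(t) = -6·t^2 + 10·t + 2, tomamos 1 integral. Integrando la velocidad y usando la condición inicial x(0) = -3, obtenemos x(t) = -2·t^3 + 5·t^2 + 2·t - 3. De la ecuación de la posición x(t) = -2·t^3 + 5·t^2 + 2·t - 3, sustituimos t = 2 para obtener x = 5.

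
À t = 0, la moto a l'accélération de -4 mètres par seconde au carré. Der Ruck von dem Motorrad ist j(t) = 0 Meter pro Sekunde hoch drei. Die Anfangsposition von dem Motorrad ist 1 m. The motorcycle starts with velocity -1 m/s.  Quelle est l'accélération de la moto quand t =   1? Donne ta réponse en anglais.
We must find the integral of our jerk equation j(t) = 0 1 time. Finding the integral of j(t) and using a(0) = -4: a(t) = -4. Using a(t) = -4 and substituting t = 1, we find a = -4.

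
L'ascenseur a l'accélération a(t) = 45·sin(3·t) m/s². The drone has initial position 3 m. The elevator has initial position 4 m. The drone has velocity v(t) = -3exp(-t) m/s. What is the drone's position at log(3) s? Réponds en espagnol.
Debemos encontrar la antiderivada de nuestra ecuación de la velocidad v(t) = -3·exp(-t) 1 vez. La integral de la velocidad es la posición. Usando x(0) = 3, obtenemos x(t) = 3·exp(-t). De la ecuación de la posición x(t) = 3·exp(-t), sustituimos t = log(3) para obtener x = 1.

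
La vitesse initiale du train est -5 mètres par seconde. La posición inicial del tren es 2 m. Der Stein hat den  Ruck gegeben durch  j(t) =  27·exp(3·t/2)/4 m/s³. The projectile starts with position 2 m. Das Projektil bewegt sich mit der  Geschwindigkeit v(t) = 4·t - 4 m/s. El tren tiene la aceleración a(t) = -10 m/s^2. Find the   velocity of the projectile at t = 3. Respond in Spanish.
Usando v(t) = 4·t - 4 y sustituyendo t = 3, encontramos v = 8.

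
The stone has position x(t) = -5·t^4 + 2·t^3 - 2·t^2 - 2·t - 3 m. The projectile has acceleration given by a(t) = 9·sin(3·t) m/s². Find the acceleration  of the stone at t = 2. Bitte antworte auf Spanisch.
Para resolver esto, necesitamos tomar 2 derivadas de nuestra ecuación de la posición x(t) = -5·t^4 + 2·t^3 - 2·t^2 - 2·t - 3. La derivada de la posición da la velocidad: v(t) = -20·t^3 + 6·t^2 - 4·t - 2. Derivando la velocidad, obtenemos la aceleración: a(t) = -60·t^2 + 12·t - 4. De la ecuación de la aceleración a(t) = -60·t^2 + 12·t - 4, sustituimos t = 2 para obtener a = -220.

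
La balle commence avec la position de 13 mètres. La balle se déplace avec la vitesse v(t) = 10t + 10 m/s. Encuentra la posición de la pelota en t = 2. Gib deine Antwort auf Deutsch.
Ausgehend von der Geschwindigkeit v(t) = 10·t + 10, nehmen wir 1 Integral. Das Integral von der Geschwindigkeit, mit x(0) = 13, ergibt die Position: x(t) = 5·t^2 + 10·t + 13. Wir haben die Position x(t) = 5·t^2 + 10·t + 13. Durch Einsetzen von t = 2: x(2) = 53.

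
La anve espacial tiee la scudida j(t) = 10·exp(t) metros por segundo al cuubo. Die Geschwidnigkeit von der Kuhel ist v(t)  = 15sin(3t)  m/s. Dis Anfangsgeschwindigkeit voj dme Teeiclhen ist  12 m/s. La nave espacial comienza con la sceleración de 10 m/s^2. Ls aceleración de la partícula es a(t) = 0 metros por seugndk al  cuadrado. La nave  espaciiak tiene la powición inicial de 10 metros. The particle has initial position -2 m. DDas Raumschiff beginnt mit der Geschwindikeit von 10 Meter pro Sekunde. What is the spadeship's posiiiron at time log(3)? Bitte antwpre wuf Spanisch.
Debemos encontrar la integral de nuestra ecuación de la sacudida j(t) = 10·exp(t) 3 veces. Tomando ∫j(t)dt y aplicando a(0) = 10, encontramos a(t) = 10·exp(t). La antiderivada de la aceleración, con v(0) = 10, da la velocidad: v(t) = 10·exp(t). Tomando ∫v(t)dt y aplicando x(0) = 10, encontramos x(t) = 10·exp(t). Tenemos la posición x(t) = 10·exp(t). Sustituyendo t = log(3): x(log(3)) = 30.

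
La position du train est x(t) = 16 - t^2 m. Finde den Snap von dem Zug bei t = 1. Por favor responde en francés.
Nous devons dériver notre équation de la position x(t) = 16 - t^2 4 fois. En dérivant la position, nous obtenons la vitesse: v(t) = -2·t. La dérivée de la vitesse donne l'accélération: a(t) = -2. En prenant d/dt de a(t), nous trouvons j(t) = 0. La dérivée du jerk donne le snap: s(t) = 0. De l'équation du snap s(t) = 0, nous substituons t = 1 pour obtenir s = 0.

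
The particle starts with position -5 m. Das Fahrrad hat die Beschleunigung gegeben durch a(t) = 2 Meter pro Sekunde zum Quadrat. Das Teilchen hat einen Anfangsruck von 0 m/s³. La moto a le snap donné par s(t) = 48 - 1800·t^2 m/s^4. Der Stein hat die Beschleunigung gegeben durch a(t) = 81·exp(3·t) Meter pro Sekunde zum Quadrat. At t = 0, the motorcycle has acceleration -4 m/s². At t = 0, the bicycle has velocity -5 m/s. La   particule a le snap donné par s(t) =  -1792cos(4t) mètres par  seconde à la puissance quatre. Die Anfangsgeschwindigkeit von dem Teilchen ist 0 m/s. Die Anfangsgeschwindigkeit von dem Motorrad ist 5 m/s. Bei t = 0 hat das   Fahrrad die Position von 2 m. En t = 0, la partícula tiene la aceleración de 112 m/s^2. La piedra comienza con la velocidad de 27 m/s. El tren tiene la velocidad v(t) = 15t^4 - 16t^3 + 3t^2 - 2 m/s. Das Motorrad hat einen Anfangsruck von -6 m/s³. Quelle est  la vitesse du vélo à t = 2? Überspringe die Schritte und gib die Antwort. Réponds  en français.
À t = 2, v = -1.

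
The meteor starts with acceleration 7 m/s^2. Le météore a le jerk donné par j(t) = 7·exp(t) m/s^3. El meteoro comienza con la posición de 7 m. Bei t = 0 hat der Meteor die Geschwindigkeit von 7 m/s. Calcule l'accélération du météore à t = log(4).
Nous devons intégrer notre équation du jerk j(t) = 7·exp(t) 1 fois. La primitive du jerk, avec a(0) = 7, donne l'accélération: a(t) = 7·exp(t). De l'équation de l'accélération a(t) = 7·exp(t), nous substituons t = log(4) pour obtenir a = 28.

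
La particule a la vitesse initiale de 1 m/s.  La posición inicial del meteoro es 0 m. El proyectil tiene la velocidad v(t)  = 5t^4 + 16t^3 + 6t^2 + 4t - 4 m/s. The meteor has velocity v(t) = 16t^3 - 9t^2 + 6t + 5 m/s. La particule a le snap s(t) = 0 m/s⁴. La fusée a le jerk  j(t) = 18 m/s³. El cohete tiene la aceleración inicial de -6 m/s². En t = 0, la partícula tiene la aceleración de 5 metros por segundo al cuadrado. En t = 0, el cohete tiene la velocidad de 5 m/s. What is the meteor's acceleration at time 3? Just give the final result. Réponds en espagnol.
En t = 3, a = 384.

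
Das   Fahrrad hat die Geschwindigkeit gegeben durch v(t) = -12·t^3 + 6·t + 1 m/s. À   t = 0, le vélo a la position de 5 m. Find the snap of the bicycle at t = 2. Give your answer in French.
Nous devons dériver notre équation de la vitesse v(t) = -12·t^3 + 6·t + 1 3 fois. En prenant d/dt de v(t), nous trouvons a(t) = 6 - 36·t^2. En prenant d/dt de a(t), nous trouvons j(t) = -72·t. En prenant d/dt de j(t), nous trouvons s(t) = -72. De l'équation du snap s(t) = -72, nous substituons t = 2 pour obtenir s = -72.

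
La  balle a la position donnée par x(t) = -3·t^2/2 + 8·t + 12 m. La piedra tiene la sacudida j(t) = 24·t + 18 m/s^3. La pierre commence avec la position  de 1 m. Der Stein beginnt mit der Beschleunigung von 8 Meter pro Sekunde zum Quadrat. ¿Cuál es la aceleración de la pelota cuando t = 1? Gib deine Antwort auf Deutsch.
Um dies zu lösen, müssen wir 2 Ableitungen unserer Gleichung für die Position x(t) = -3·t^2/2 + 8·t + 12 nehmen. Die Ableitung von der Position ergibt die Geschwindigkeit: v(t) = 8 - 3·t. Durch Ableiten von der Geschwindigkeit erhalten wir die Beschleunigung: a(t) = -3. Wir haben die Beschleunigung a(t) = -3. Durch Einsetzen von t = 1: a(1) = -3.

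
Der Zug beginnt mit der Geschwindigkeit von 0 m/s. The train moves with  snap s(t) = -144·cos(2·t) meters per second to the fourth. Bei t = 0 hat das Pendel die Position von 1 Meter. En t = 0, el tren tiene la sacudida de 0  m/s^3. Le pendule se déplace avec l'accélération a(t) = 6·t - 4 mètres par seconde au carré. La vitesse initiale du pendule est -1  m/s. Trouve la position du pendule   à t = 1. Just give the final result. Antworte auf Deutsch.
x(1) = -1.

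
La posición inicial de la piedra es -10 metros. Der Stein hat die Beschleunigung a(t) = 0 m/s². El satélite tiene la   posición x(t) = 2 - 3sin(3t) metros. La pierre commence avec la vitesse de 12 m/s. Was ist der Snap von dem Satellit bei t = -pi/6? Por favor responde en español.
Partiendo de la posición x(t) = 2 - 3·sin(3·t), tomamos 4 derivadas. La derivada de la posición da la velocidad: v(t) = -9·cos(3·t). Derivando la velocidad, obtenemos la aceleración: a(t) = 27·sin(3·t). La derivada de la aceleración da la sacudida: j(t) = 81·cos(3·t). Tomando d/dt de j(t), encontramos s(t) = -243·sin(3·t). Tenemos el snap s(t) = -243·sin(3·t). Sustituyendo t = -pi/6: s(-pi/6) = 243.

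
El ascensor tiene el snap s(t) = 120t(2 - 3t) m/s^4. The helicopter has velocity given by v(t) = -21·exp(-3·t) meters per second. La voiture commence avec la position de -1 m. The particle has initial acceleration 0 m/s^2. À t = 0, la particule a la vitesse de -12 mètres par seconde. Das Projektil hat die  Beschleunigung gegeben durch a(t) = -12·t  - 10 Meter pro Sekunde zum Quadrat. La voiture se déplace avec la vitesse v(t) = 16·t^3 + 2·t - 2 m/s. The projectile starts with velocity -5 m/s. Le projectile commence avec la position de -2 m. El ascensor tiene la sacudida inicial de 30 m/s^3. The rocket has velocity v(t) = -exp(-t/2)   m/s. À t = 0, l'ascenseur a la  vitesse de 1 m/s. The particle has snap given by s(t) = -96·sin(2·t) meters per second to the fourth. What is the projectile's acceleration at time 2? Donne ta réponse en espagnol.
Tenemos la aceleración a(t) = -12·t - 10. Sustituyendo t = 2: a(2) = -34.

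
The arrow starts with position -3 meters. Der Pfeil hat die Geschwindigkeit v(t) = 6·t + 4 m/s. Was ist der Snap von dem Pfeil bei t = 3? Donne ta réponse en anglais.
We must differentiate our velocity equation v(t) = 6·t + 4 3 times. The derivative of velocity gives acceleration: a(t) = 6. Taking d/dt of a(t), we find j(t) = 0. The derivative of jerk gives snap: s(t) = 0. We have snap s(t) = 0. Substituting t = 3: s(3) = 0.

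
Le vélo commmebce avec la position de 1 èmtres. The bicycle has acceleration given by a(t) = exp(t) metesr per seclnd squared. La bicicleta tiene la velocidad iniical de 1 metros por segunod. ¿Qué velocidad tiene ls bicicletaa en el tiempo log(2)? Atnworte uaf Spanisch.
Debemos encontrar la antiderivada de nuestra ecuación de la aceleración a(t) = exp(t) 1 vez. La integral de la aceleración, con v(0) = 1, da la velocidad: v(t) = exp(t). Usando v(t) = exp(t) y sustituyendo t = log(2), encontramos v = 2.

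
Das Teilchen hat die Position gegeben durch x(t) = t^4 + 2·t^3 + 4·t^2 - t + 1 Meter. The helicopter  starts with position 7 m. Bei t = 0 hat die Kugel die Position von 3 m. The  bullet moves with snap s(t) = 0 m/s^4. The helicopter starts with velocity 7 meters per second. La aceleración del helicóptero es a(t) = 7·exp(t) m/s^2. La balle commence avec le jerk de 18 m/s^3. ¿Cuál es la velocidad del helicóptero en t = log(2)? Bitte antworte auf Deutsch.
Um dies zu lösen, müssen wir 1 Integral unserer Gleichung für die Beschleunigung a(t) = 7·exp(t) finden. Durch Integration von der Beschleunigung und Verwendung der Anfangsbedingung v(0) = 7, erhalten wir v(t) = 7·exp(t). Wir haben die Geschwindigkeit v(t) = 7·exp(t). Durch Einsetzen von t = log(2): v(log(2)) = 14.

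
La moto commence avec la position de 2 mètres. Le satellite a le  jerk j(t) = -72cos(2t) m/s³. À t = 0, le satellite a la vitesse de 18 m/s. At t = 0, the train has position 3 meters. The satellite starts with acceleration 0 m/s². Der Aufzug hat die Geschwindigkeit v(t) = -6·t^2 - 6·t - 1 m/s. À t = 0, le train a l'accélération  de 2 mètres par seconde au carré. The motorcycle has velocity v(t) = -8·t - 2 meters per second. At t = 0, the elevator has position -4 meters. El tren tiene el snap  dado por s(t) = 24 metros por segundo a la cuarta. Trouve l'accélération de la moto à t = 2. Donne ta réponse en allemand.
Um dies zu lösen, müssen wir 1 Ableitung unserer Gleichung für die Geschwindigkeit v(t) = -8·t - 2 nehmen. Die Ableitung von der Geschwindigkeit ergibt die Beschleunigung: a(t) = -8. Wir haben die Beschleunigung a(t) = -8. Durch Einsetzen von t = 2: a(2) = -8.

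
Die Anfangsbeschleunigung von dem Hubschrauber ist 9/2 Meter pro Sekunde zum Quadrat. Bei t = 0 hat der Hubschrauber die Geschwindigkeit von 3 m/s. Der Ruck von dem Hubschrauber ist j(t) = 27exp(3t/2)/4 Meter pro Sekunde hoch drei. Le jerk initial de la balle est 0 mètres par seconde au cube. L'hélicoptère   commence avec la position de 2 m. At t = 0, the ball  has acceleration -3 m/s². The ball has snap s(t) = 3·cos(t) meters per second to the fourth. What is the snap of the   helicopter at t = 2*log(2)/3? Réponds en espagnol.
Debemos derivar nuestra ecuación de la sacudida j(t) = 27·exp(3·t/2)/4 1 vez. Derivando la sacudida, obtenemos el snap: s(t) = 81·exp(3·t/2)/8. Usando s(t) = 81·exp(3·t/2)/8 y sustituyendo t = 2*log(2)/3, encontramos s = 81/4.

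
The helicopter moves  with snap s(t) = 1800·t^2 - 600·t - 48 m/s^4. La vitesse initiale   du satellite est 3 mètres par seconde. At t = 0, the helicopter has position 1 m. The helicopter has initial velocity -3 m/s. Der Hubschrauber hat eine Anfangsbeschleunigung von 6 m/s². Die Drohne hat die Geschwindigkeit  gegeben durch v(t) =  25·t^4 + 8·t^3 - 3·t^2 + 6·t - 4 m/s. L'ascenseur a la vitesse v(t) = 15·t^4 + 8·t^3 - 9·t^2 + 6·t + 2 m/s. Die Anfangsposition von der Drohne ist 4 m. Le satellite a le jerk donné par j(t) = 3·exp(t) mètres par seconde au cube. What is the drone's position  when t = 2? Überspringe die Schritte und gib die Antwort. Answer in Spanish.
La posición en t = 2 es x = 192.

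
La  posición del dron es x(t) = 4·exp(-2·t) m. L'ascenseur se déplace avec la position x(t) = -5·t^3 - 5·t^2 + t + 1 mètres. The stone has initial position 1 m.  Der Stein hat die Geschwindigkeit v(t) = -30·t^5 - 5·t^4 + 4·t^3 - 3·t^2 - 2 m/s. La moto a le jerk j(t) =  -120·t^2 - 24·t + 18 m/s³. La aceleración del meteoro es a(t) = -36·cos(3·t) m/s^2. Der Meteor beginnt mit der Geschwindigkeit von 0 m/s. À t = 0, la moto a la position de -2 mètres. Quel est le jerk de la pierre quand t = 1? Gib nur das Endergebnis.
À t = 1, j = -642.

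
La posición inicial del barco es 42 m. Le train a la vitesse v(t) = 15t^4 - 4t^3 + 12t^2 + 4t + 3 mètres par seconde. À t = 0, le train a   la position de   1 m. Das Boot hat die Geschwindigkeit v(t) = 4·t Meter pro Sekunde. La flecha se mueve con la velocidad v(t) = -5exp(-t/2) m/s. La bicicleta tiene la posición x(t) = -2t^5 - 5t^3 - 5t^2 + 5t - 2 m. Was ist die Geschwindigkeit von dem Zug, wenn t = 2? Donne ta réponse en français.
Nous avons la vitesse v(t) = 15·t^4 - 4·t^3 + 12·t^2 + 4·t + 3. En substituant t = 2: v(2) = 267.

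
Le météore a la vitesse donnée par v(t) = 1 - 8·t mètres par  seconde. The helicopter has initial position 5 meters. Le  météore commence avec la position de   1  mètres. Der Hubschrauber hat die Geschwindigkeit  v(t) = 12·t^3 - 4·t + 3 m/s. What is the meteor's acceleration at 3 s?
To solve this, we need to take 1 derivative of our velocity equation v(t) = 1 - 8·t. Taking d/dt of v(t), we find a(t) = -8. Using a(t) = -8 and substituting t = 3, we find a = -8.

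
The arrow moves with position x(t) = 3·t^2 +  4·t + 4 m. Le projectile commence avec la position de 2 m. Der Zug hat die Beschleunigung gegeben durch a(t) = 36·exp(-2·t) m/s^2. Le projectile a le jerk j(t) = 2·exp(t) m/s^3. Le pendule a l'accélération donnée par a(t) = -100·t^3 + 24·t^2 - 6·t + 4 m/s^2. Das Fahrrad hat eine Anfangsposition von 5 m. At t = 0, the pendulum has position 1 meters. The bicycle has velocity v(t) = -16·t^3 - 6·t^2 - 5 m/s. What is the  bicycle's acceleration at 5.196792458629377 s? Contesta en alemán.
Um dies zu lösen, müssen wir 1 Ableitung unserer Gleichung für die Geschwindigkeit v(t) = -16·t^3 - 6·t^2 - 5 nehmen. Die Ableitung von der Geschwindigkeit ergibt die Beschleunigung: a(t) = -48·t^2 - 12·t. Mit a(t) = -48·t^2 - 12·t und Einsetzen von t = 5.196792458629377, finden wir a = -1358.68079869078.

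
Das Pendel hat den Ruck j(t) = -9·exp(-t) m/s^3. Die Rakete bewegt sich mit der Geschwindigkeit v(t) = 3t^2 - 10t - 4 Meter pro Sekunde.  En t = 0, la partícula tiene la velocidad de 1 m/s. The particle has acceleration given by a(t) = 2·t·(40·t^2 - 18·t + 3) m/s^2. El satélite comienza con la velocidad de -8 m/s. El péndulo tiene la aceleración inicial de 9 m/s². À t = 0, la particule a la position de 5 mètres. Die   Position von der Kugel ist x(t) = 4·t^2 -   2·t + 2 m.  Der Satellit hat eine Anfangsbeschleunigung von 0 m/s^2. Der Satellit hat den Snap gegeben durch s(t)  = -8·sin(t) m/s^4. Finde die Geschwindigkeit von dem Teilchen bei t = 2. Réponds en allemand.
Ausgehend von der Beschleunigung a(t) = 2·t·(40·t^2 - 18·t + 3), nehmen wir 1 Integral. Die Stammfunktion von der Beschleunigung ist die Geschwindigkeit. Mit v(0) = 1 erhalten wir v(t) = 20·t^4 - 12·t^3 + 3·t^2 + 1. Aus der Gleichung für die Geschwindigkeit v(t) = 20·t^4 - 12·t^3 + 3·t^2 + 1, setzen wir t = 2 ein und erhalten v = 237.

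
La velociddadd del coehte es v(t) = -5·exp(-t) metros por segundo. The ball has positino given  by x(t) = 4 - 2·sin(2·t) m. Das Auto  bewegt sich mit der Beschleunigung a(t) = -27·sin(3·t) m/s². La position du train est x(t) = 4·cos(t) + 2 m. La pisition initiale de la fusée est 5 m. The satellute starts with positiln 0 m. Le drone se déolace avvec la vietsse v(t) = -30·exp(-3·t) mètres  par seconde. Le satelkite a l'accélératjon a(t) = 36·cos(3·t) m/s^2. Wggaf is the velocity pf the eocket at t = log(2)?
We have velocity v(t) = -5·exp(-t). Substituting t = log(2): v(log(2)) = -5/2.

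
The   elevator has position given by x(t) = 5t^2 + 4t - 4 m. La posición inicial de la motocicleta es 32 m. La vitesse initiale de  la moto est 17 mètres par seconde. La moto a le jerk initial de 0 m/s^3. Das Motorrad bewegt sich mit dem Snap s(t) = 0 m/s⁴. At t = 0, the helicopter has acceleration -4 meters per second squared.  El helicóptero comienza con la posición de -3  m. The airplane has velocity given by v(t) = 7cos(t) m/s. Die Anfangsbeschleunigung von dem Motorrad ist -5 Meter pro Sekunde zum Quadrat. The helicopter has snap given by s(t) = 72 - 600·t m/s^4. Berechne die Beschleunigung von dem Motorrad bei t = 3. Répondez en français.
En partant du snap s(t) = 0, nous prenons 2 intégrales. En prenant ∫s(t)dt et en appliquant j(0) = 0, nous trouvons j(t) = 0. En intégrant le jerk et en utilisant la condition initiale a(0) = -5, nous obtenons a(t) = -5. Nous avons l'accélération a(t) = -5. En substituant t = 3: a(3) = -5.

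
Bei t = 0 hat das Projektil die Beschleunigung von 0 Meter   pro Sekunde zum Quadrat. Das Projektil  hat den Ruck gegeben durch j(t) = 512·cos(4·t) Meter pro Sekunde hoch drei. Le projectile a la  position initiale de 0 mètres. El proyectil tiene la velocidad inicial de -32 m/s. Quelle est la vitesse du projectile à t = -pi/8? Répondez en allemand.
Um dies zu lösen, müssen wir 2 Integrale unserer Gleichung für den Ruck j(t) = 512·cos(4·t) finden. Die Stammfunktion von dem Ruck ist die Beschleunigung. Mit a(0) = 0 erhalten wir a(t) = 128·sin(4·t). Mit ∫a(t)dt und Anwendung von v(0) = -32, finden wir v(t) = -32·cos(4·t). Mit v(t) = -32·cos(4·t) und Einsetzen von t = -pi/8, finden wir v = 0.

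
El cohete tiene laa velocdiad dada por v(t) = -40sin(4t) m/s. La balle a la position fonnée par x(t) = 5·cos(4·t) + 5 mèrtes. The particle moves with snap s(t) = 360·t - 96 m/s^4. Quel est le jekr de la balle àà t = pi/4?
En partant de la position x(t) = 5·cos(4·t) + 5, nous prenons 3 dérivées. En prenant d/dt de x(t), nous trouvons v(t) = -20·sin(4·t). En prenant d/dt de v(t), nous trouvons a(t) = -80·cos(4·t). La dérivée de l'accélération donne le jerk: j(t) = 320·sin(4·t). Nous avons le jerk j(t) = 320·sin(4·t). En substituant t = pi/4: j(pi/4) = 0.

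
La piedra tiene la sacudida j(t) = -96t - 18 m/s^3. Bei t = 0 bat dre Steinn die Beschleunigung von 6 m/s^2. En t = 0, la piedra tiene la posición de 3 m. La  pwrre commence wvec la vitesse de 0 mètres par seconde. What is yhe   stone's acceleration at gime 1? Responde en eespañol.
Necesitamos integrar nuestra ecuación de la sacudida j(t) = -96·t - 18 1 vez. Integrando la sacudida y usando la condición inicial a(0) = 6, obtenemos a(t) = -48·t^2 - 18·t + 6. Usando a(t) = -48·t^2 - 18·t + 6 y sustituyendo t = 1, encontramos a = -60.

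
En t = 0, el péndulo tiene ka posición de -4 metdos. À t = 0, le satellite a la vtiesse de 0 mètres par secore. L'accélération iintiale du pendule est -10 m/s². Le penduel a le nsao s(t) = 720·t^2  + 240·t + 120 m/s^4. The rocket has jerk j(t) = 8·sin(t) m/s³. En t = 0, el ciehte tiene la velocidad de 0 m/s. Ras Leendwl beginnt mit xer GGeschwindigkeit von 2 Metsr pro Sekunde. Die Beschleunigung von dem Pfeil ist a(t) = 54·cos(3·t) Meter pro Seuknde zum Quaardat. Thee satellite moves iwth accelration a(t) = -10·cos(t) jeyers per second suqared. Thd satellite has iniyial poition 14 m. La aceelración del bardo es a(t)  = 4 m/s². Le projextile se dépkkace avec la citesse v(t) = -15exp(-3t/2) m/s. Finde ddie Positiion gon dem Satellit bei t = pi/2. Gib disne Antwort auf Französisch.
Nous devons intégrer notre équation de l'accélération a(t) = -10·cos(t) 2 fois. L'intégrale de l'accélération, avec v(0) = 0, donne la vitesse: v(t) = -10·sin(t). En prenant ∫v(t)dt et en appliquant x(0) = 14, nous trouvons x(t) = 10·cos(t) + 4. En utilisant x(t) = 10·cos(t) + 4 et en substituant t = pi/2, nous trouvons x = 4.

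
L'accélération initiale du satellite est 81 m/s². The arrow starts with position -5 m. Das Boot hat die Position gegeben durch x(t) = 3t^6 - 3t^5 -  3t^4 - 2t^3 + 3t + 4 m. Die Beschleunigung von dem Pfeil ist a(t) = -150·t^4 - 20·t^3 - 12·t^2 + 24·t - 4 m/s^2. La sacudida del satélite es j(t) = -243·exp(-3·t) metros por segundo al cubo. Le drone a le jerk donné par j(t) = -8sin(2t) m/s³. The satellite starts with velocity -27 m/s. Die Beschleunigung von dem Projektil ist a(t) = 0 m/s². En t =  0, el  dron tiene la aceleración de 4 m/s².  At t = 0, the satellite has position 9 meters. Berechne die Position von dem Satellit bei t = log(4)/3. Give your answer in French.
Nous devons intégrer notre équation du jerk j(t) = -243·exp(-3·t) 3 fois. La primitive du jerk, avec a(0) = 81, donne l'accélération: a(t) = 81·exp(-3·t). En intégrant l'accélération et en utilisant la condition initiale v(0) = -27, nous obtenons v(t) = -27·exp(-3·t). La primitive de la vitesse est la position. En utilisant x(0) = 9, nous obtenons x(t) = 9·exp(-3·t). Nous avons la position x(t) = 9·exp(-3·t). En substituant t = log(4)/3: x(log(4)/3) = 9/4.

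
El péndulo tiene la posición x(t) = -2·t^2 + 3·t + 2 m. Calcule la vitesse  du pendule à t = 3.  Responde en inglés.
We must differentiate our position equation x(t) = -2·t^2 + 3·t + 2 1 time. Differentiating position, we get velocity: v(t) = 3 - 4·t. We have velocity v(t) = 3 - 4·t. Substituting t = 3: v(3) = -9.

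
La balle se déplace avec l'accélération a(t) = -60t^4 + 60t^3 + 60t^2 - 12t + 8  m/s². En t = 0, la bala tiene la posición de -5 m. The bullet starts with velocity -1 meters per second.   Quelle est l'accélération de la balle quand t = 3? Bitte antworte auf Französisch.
Nous avons l'accélération a(t) = -60·t^4 + 60·t^3 + 60·t^2 - 12·t + 8. En substituant t = 3: a(3) = -2728.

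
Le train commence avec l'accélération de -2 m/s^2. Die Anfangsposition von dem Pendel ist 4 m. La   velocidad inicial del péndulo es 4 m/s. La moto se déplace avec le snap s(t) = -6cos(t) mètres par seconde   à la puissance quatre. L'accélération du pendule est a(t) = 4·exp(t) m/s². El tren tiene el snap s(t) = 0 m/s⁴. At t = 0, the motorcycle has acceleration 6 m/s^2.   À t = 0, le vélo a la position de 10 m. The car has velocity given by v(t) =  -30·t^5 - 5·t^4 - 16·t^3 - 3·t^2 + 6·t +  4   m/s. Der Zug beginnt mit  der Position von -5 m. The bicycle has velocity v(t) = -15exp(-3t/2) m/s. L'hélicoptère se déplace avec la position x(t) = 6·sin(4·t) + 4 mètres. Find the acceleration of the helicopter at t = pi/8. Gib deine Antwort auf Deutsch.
Wir müssen unsere Gleichung für die Position x(t) = 6·sin(4·t) + 4 2-mal ableiten. Die Ableitung von der Position ergibt die Geschwindigkeit: v(t) = 24·cos(4·t). Mit d/dt von v(t) finden wir a(t) = -96·sin(4·t). Aus der Gleichung für die Beschleunigung a(t) = -96·sin(4·t), setzen wir t = pi/8 ein und erhalten a = -96.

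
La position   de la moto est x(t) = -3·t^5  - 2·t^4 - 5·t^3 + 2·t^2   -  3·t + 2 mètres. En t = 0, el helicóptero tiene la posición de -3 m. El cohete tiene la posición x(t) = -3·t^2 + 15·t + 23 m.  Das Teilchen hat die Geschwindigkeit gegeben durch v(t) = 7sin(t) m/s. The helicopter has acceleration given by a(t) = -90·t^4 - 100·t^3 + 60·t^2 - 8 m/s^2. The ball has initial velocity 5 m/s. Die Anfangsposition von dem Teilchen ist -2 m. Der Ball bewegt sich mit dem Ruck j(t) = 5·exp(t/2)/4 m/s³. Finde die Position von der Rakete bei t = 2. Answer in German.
Wir haben die Position x(t) = -3·t^2 + 15·t + 23. Durch Einsetzen von t = 2: x(2) = 41.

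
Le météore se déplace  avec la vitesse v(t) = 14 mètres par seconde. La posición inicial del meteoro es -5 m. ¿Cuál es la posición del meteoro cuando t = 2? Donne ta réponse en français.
En partant de la vitesse v(t) = 14, nous prenons 1 intégrale. L'intégrale de la vitesse, avec x(0) = -5, donne la position: x(t) = 14·t - 5. De l'équation de la position x(t) = 14·t - 5, nous substituons t = 2 pour obtenir x = 23.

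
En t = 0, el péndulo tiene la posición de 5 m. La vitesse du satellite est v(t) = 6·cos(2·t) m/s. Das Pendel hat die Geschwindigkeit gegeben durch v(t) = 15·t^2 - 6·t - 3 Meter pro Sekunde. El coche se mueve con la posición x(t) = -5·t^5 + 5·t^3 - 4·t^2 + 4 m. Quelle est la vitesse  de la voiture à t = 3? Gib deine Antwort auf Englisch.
Starting from position x(t) = -5·t^5 + 5·t^3 - 4·t^2 + 4, we take 1 derivative. Differentiating position, we get velocity: v(t) = -25·t^4 + 15·t^2 - 8·t. Using v(t) = -25·t^4 + 15·t^2 - 8·t and substituting t = 3, we find v = -1914.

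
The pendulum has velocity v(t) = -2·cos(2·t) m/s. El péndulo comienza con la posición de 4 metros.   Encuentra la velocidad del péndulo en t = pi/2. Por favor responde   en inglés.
We have velocity v(t) = -2·cos(2·t). Substituting t = pi/2: v(pi/2) = 2.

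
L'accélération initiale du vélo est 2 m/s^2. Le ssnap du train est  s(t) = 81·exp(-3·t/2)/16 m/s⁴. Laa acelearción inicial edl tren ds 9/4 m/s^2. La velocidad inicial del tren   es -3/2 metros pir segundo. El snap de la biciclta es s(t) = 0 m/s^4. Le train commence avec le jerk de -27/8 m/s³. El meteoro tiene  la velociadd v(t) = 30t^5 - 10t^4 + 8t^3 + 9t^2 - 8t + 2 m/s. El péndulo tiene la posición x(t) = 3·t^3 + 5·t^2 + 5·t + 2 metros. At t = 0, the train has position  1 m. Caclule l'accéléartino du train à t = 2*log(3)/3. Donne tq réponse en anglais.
To solve this, we need to take 2 integrals of our snap equation s(t) = 81·exp(-3·t/2)/16. Finding the antiderivative of s(t) and using j(0) = -27/8: j(t) = -27·exp(-3·t/2)/8. Finding the antiderivative of j(t) and using a(0) = 9/4: a(t) = 9·exp(-3·t/2)/4. Using a(t) = 9·exp(-3·t/2)/4 and substituting t = 2*log(3)/3, we find a = 3/4.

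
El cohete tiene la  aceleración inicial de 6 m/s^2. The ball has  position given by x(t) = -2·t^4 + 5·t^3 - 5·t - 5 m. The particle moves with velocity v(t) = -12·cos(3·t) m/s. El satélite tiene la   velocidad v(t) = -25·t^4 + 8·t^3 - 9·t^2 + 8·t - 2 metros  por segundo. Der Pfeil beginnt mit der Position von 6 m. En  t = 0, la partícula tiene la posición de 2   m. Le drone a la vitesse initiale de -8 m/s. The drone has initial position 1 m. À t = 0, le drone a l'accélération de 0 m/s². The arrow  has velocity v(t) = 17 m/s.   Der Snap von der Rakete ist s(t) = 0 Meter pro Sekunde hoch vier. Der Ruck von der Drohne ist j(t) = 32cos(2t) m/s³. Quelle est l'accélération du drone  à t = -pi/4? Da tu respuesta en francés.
Pour résoudre ceci, nous devons prendre 1 primitive de notre équation du jerk j(t) = 32·cos(2·t). L'intégrale du jerk est l'accélération. En utilisant a(0) = 0, nous obtenons a(t) = 16·sin(2·t). Nous avons l'accélération a(t) = 16·sin(2·t). En substituant t = -pi/4: a(-pi/4) = -16.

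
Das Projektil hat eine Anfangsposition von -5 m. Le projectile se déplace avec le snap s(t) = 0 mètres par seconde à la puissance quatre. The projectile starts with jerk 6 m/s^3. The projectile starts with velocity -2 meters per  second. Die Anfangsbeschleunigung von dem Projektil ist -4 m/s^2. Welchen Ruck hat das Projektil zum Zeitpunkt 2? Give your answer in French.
Nous devons trouver l'intégrale de notre équation du snap s(t) = 0 1 fois. La primitive du snap est le jerk. En utilisant j(0) = 6, nous obtenons j(t) = 6. Nous avons le jerk j(t) = 6. En substituant t = 2: j(2) = 6.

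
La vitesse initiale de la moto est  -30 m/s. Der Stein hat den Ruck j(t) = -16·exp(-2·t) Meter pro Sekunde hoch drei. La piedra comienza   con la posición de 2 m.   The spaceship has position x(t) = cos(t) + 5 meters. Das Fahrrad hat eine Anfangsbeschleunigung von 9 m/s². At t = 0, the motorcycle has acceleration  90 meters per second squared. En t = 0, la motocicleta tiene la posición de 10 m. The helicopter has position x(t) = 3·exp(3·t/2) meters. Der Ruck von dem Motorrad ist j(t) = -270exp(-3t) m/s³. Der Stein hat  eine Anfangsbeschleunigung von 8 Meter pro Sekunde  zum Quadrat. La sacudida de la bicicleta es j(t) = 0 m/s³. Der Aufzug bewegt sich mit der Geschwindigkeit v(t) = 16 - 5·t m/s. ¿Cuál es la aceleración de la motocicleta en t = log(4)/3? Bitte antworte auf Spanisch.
Partiendo de la sacudida j(t) = -270·exp(-3·t), tomamos 1 integral. Tomando ∫j(t)dt y aplicando a(0) = 90, encontramos a(t) = 90·exp(-3·t). Usando a(t) = 90·exp(-3·t) y sustituyendo t = log(4)/3, encontramos a = 45/2.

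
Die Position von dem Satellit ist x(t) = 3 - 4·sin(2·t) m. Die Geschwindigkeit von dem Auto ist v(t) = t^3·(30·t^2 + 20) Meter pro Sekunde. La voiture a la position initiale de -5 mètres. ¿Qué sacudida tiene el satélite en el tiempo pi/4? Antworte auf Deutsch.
Ausgehend von der Position x(t) = 3 - 4·sin(2·t), nehmen wir 3 Ableitungen. Durch Ableiten von der Position erhalten wir die Geschwindigkeit: v(t) = -8·cos(2·t). Durch Ableiten von der Geschwindigkeit erhalten wir die Beschleunigung: a(t) = 16·sin(2·t). Durch Ableiten von der Beschleunigung erhalten wir den Ruck: j(t) = 32·cos(2·t). Aus der Gleichung für den Ruck j(t) = 32·cos(2·t), setzen wir t = pi/4 ein und erhalten j = 0.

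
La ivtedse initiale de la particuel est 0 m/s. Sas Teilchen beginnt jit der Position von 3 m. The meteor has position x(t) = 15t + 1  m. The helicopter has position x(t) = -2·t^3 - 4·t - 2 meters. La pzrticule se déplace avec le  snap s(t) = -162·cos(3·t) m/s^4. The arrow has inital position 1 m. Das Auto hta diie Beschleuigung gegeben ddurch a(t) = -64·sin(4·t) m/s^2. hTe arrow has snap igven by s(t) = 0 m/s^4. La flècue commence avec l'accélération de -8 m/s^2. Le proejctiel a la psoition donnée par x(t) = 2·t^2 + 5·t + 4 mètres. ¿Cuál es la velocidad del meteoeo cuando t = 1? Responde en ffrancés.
En partant de la position x(t) = 15·t + 1, nous prenons 1 dérivée. En dérivant la position, nous obtenons la vitesse: v(t) = 15. En utilisant v(t) = 15 et en substituant t = 1, nous trouvons v = 15.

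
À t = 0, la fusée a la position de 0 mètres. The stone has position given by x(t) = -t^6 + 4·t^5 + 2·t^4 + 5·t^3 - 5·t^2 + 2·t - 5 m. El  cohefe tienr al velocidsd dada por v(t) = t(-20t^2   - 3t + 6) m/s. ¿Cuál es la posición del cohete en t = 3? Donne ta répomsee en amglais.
To find the answer, we compute 1 antiderivative of v(t) = t·(-20·t^2 - 3·t + 6). The integral of velocity, with x(0) = 0, gives position: x(t) = -5·t^4 - t^3 + 3·t^2. From the given position equation x(t) = -5·t^4 - t^3 + 3·t^2, we substitute t = 3 to get x = -405.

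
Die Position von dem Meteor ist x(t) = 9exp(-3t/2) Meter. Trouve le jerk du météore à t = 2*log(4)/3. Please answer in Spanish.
Para resolver esto, necesitamos tomar 3 derivadas de nuestra ecuación de la posición x(t) = 9·exp(-3·t/2). Derivando la posición, obtenemos la velocidad: v(t) = -27·exp(-3·t/2)/2. La derivada de la velocidad da la aceleración: a(t) = 81·exp(-3·t/2)/4. La derivada de la aceleración da la sacudida: j(t) = -243·exp(-3·t/2)/8. Usando j(t) = -243·exp(-3·t/2)/8 y sustituyendo t = 2*log(4)/3, encontramos j = -243/32.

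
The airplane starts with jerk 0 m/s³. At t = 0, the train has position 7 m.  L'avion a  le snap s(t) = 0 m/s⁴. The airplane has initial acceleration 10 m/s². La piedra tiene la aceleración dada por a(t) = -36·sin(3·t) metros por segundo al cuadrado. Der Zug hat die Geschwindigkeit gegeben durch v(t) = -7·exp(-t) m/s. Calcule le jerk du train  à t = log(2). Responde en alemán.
Wir müssen unsere Gleichung für die Geschwindigkeit v(t) = -7·exp(-t) 2-mal ableiten. Durch Ableiten von der Geschwindigkeit erhalten wir die Beschleunigung: a(t) = 7·exp(-t). Die Ableitung von der Beschleunigung ergibt den Ruck: j(t) = -7·exp(-t). Mit j(t) = -7·exp(-t) und Einsetzen von t = log(2), finden wir j = -7/2.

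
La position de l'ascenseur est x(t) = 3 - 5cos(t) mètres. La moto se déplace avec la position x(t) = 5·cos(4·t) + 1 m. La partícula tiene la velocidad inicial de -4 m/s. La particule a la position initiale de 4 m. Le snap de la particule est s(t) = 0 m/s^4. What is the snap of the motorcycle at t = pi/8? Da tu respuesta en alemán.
Ausgehend von der Position x(t) = 5·cos(4·t) + 1, nehmen wir 4 Ableitungen. Durch Ableiten von der Position erhalten wir die Geschwindigkeit: v(t) = -20·sin(4·t). Mit d/dt von v(t) finden wir a(t) = -80·cos(4·t). Die Ableitung von der Beschleunigung ergibt den Ruck: j(t) = 320·sin(4·t). Mit d/dt von j(t) finden wir s(t) = 1280·cos(4·t). Mit s(t) = 1280·cos(4·t) und Einsetzen von t = pi/8, finden wir s = 0.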